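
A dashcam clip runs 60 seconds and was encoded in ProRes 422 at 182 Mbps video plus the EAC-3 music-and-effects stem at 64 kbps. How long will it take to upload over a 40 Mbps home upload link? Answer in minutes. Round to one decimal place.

4.6 minutes

Audio: 64 kbps = 0.064 Mbps.
Total bitrate: 182.064 Mbps.
File: 182.064 Mbps × 60 s = 10923.8 Mb.
At 40 Mbps: 10923.8 / 40 = 273.1 s ≈ 4.55 minutes.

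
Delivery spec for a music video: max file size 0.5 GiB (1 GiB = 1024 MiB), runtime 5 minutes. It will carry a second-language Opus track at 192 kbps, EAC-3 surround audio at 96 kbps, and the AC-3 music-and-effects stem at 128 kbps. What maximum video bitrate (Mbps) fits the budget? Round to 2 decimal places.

Budget: 0.5 GiB = 4295.0 Mb.
5 min = 300 s
Total bitrate budget: 4295.0 Mb / 300 s = 14.317 Mbps.
Audio total: 192 + 96 + 128 = 416 kbps = 0.416 Mbps.
Video: 14.317 − 0.416 = 13.901 Mbps.

13.90 Mbps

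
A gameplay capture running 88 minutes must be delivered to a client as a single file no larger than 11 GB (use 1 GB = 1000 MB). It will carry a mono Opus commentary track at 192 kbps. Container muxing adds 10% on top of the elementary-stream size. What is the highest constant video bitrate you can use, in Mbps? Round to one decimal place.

Budget: 11 GB = 88000.0 Mb.
Stream payload after overhead: 88000.0 / 1.10 = 80000.0 Mb.
88 min = 5280 s
Total bitrate budget: 80000.0 Mb / 5280 s = 15.152 Mbps.
Audio: 192 kbps = 0.192 Mbps.
Video: 15.152 − 0.192 = 14.960 Mbps.

15.0 Mbps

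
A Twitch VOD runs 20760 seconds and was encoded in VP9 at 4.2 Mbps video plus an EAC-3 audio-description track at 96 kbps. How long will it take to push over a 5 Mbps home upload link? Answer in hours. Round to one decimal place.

5.0 hours

Audio: 96 kbps = 0.096 Mbps.
Total bitrate: 4.296 Mbps.
File: 4.296 Mbps × 20760 s = 89185.0 Mb.
At 5 Mbps: 89185.0 / 5 = 17837.0 s ≈ 4.95 hours.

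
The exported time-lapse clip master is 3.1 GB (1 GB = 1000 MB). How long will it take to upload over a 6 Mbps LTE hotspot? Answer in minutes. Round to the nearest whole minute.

File: 3.1 GB = 24800.0 Mb.
At 6 Mbps: 24800.0 / 6 = 4133.3 s ≈ 68.9 minutes.

69 minutes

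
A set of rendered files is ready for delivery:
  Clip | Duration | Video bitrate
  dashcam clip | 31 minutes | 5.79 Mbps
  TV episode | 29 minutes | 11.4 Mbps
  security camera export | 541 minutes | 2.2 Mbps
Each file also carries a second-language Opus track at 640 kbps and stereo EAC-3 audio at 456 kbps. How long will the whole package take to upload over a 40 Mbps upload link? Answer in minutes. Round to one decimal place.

Audio total: 640 + 456 = 1096 kbps = 1.096 Mbps.
dashcam clip: 6.886 Mbps × 1860 s = 12808.0 Mb
TV episode: 12.496 Mbps × 1740 s = 21743.0 Mb
security camera export: 3.296 Mbps × 32460 s = 106988.2 Mb
Total: 141539.2 Mb = 17692.4 MB.
At 40 Mbps: 141539.2 / 40 = 3538 s ≈ 59 minutes.

59.0 minutes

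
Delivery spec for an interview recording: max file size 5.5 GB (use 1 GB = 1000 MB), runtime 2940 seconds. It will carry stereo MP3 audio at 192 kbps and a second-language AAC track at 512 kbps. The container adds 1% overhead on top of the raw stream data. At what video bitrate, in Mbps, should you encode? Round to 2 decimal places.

14.11 Mbps

Budget: 5.5 GB = 44000.0 Mb.
Stream payload after overhead: 44000.0 / 1.01 = 43564.4 Mb.
Total bitrate budget: 43564.4 Mb / 2940 s = 14.818 Mbps.
Audio total: 192 + 512 = 704 kbps = 0.704 Mbps.
Video: 14.818 − 0.704 = 14.114 Mbps.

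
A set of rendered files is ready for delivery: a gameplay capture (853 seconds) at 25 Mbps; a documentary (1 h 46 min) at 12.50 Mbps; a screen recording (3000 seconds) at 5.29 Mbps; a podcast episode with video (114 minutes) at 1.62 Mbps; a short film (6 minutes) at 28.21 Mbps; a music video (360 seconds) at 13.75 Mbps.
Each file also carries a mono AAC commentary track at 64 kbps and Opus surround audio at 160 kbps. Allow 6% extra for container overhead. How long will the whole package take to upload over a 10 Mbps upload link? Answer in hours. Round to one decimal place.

Audio total: 64 + 160 = 224 kbps = 0.224 Mbps.
gameplay capture: 25.224 Mbps × 853 s × 1.06 = 22807.0 Mb
documentary: 12.724 Mbps × 6360 s × 1.06 = 85780.1 Mb
screen recording: 5.514 Mbps × 3000 s × 1.06 = 17534.5 Mb
podcast episode with video: 1.844 Mbps × 6840 s × 1.06 = 13369.7 Mb
short film: 28.434 Mbps × 360 s × 1.06 = 10850.4 Mb
music video: 13.974 Mbps × 360 s × 1.06 = 5332.5 Mb
Total: 155674.3 Mb = 19459.3 MB.
At 10 Mbps: 155674.3 / 10 = 15567 s ≈ 4.32 hours.

4.3 hours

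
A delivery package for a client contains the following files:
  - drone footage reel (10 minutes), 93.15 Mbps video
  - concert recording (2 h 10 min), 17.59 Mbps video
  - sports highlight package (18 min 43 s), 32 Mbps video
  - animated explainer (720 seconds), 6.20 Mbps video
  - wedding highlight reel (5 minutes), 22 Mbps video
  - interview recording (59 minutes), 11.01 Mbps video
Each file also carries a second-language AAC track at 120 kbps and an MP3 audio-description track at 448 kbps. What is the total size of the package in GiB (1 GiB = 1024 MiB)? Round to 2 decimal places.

Audio total: 120 + 448 = 568 kbps = 0.568 Mbps.
drone footage reel: 93.718 Mbps × 600 s = 56230.8 Mb
concert recording: 18.158 Mbps × 7800 s = 141632.4 Mb
sports highlight package: 32.568 Mbps × 1123 s = 36573.9 Mb
animated explainer: 6.768 Mbps × 720 s = 4873.0 Mb
wedding highlight reel: 22.568 Mbps × 300 s = 6770.4 Mb
interview recording: 11.578 Mbps × 3540 s = 40986.1 Mb
Total: 287066.5 Mb = 35883.3 MB.
= 33.42 GiB.

33.42 GiB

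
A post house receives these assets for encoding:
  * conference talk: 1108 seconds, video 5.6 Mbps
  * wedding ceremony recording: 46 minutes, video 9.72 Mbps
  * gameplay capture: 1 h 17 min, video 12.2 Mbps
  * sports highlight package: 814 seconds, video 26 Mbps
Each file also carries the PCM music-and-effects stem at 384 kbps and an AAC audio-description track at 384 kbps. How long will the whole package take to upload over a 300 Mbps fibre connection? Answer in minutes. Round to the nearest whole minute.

Audio total: 384 + 384 = 768 kbps = 0.768 Mbps.
conference talk: 6.368 Mbps × 1108 s = 7055.7 Mb
wedding ceremony recording: 10.488 Mbps × 2760 s = 28946.9 Mb
gameplay capture: 12.968 Mbps × 4620 s = 59912.2 Mb
sports highlight package: 26.768 Mbps × 814 s = 21789.2 Mb
Total: 117703.9 Mb = 14713.0 MB.
At 300 Mbps: 117703.9 / 300 = 392 s ≈ 6.54 minutes.

7 minutes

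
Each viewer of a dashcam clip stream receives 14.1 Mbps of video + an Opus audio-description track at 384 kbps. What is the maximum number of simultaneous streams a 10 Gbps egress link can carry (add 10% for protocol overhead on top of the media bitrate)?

Audio: 384 kbps = 0.384 Mbps.
Per-viewer media rate: 14.484 Mbps.
On the wire with 10% overhead: 15.932 Mbps.
10 Gbps = 10,000 Mbps; 10,000 / 15.932 = 627.65 → 627 viewers.

627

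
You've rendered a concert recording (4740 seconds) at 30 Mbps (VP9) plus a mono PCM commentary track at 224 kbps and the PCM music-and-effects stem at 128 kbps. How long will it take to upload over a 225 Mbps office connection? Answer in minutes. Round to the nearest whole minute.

11 minutes

Audio total: 224 + 128 = 352 kbps = 0.352 Mbps.
Total bitrate: 30.352 Mbps.
File: 30.352 Mbps × 4740 s = 143868.5 Mb.
At 225 Mbps: 143868.5 / 225 = 639.4 s ≈ 10.7 minutes.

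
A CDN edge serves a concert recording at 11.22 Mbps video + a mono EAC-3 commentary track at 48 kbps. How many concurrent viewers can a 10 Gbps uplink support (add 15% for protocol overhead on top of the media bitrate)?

771

Audio: 48 kbps = 0.048 Mbps.
Per-viewer media rate: 11.268 Mbps.
On the wire with 15% overhead: 12.958 Mbps.
10 Gbps = 10,000 Mbps; 10,000 / 12.958 = 771.71 → 771 viewers.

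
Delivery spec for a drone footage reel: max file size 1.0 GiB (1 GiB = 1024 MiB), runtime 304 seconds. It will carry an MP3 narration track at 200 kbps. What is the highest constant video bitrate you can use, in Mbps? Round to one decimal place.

Budget: 1.0 GiB = 8589.9 Mb.
Total bitrate budget: 8589.9 Mb / 304 s = 28.256 Mbps.
Audio: 200 kbps = 0.200 Mbps.
Video: 28.256 − 0.200 = 28.056 Mbps.

28.1 Mbps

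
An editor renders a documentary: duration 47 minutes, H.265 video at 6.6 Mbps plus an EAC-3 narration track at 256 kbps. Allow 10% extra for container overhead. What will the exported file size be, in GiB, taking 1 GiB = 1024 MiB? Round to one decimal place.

2.5 GiB

47 min = 2820 s
Audio: 256 kbps = 0.256 Mbps.
Total bitrate: 6.6 + 0.256 = 6.856 Mbps.
Stream data: 6.856 Mbps × 2820 s = 19333.9 Mb.
With 10% container overhead: ×1.10.
21,267 Mb = 2,658,414,000 bytes ÷ 1,073,741,824 = 2.476 GiB.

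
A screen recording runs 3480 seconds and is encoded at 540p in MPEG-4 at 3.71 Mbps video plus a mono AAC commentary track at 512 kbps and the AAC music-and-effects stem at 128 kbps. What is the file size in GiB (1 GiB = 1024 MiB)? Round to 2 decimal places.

Audio total: 512 + 128 = 640 kbps = 0.640 Mbps.
Total bitrate: 3.71 + 0.640 = 4.350 Mbps.
Stream data: 4.350 Mbps × 3480 s = 15138.0 Mb.
15,138 Mb = 1,892,250,000 bytes ÷ 1,073,741,824 = 1.762 GiB.

1.76 GiB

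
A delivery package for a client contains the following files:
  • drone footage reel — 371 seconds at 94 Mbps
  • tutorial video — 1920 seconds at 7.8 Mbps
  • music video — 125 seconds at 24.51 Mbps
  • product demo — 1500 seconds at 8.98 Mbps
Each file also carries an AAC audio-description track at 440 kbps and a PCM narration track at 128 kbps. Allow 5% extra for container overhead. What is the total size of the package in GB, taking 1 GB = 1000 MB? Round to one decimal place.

Audio total: 440 + 128 = 568 kbps = 0.568 Mbps.
drone footage reel: 94.568 Mbps × 371 s × 1.05 = 36839.0 Mb
tutorial video: 8.368 Mbps × 1920 s × 1.05 = 16869.9 Mb
music video: 25.078 Mbps × 125 s × 1.05 = 3291.5 Mb
product demo: 9.548 Mbps × 1500 s × 1.05 = 15038.1 Mb
Total: 72038.4 Mb = 9004.8 MB.
= 9.005 GB.

9.0 GB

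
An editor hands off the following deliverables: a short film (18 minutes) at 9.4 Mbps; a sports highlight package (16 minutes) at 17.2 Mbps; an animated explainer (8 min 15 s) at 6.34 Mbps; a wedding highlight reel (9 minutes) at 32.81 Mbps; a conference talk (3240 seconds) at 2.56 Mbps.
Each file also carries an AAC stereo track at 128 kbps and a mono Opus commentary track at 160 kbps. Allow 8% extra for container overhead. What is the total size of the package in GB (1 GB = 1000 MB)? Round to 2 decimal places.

7.78 GB

Audio total: 128 + 160 = 288 kbps = 0.288 Mbps.
short film: 9.688 Mbps × 1080 s × 1.08 = 11300.1 Mb
sports highlight package: 17.488 Mbps × 960 s × 1.08 = 18131.6 Mb
animated explainer: 6.628 Mbps × 495 s × 1.08 = 3543.3 Mb
wedding highlight reel: 33.098 Mbps × 540 s × 1.08 = 19302.8 Mb
conference talk: 2.848 Mbps × 3240 s × 1.08 = 9965.7 Mb
Total: 62243.4 Mb = 7780.4 MB.
= 7.780 GB.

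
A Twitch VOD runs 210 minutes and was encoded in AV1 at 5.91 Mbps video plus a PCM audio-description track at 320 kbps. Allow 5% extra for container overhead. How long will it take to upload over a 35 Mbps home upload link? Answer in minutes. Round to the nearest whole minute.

39 minutes

210 min = 12600 s
Audio: 320 kbps = 0.320 Mbps.
Total bitrate: 6.230 Mbps.
File: 6.230 Mbps × 12600 s = 78498.0 Mb.
With 5% container overhead: ×1.05. → 82422.9 Mb.
At 35 Mbps: 82422.9 / 35 = 2354.9 s ≈ 39.2 minutes.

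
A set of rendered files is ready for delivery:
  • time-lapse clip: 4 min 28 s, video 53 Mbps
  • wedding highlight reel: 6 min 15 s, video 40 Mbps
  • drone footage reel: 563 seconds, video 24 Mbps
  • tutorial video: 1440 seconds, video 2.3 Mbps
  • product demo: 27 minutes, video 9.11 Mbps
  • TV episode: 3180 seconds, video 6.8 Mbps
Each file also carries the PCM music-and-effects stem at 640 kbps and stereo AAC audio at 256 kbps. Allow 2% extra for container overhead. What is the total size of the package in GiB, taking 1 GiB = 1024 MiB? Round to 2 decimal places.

10.58 GiB

Audio total: 640 + 256 = 896 kbps = 0.896 Mbps.
time-lapse clip: 53.896 Mbps × 268 s × 1.02 = 14733.0 Mb
wedding highlight reel: 40.896 Mbps × 375 s × 1.02 = 15642.7 Mb
drone footage reel: 24.896 Mbps × 563 s × 1.02 = 14296.8 Mb
tutorial video: 3.196 Mbps × 1440 s × 1.02 = 4694.3 Mb
product demo: 10.006 Mbps × 1620 s × 1.02 = 16533.9 Mb
TV episode: 7.696 Mbps × 3180 s × 1.02 = 24962.7 Mb
Total: 90863.5 Mb = 11357.9 MB.
= 10.58 GiB.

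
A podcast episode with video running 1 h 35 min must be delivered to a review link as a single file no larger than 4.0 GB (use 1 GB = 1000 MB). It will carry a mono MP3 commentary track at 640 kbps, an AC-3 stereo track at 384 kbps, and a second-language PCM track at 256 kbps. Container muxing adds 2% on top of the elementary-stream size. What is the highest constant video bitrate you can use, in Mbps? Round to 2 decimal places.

4.22 Mbps

Budget: 4.0 GB = 32000.0 Mb.
Stream payload after overhead: 32000.0 / 1.02 = 31372.5 Mb.
1 h 35 min = 95 min = 5700 s
Total bitrate budget: 31372.5 Mb / 5700 s = 5.504 Mbps.
Audio total: 640 + 384 + 256 = 1280 kbps = 1.280 Mbps.
Video: 5.504 − 1.280 = 4.224 Mbps.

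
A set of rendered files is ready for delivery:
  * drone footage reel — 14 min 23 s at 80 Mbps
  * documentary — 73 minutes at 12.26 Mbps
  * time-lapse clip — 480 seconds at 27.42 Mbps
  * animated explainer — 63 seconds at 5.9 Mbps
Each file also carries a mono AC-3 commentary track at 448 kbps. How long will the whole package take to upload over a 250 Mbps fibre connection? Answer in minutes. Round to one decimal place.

Audio: 448 kbps = 0.448 Mbps.
drone footage reel: 80.448 Mbps × 863 s = 69426.6 Mb
documentary: 12.708 Mbps × 4380 s = 55661.0 Mb
time-lapse clip: 27.868 Mbps × 480 s = 13376.6 Mb
animated explainer: 6.348 Mbps × 63 s = 399.9 Mb
Total: 138864.2 Mb = 17358.0 MB.
At 250 Mbps: 138864.2 / 250 = 555 s ≈ 9.26 minutes.

9.3 minutes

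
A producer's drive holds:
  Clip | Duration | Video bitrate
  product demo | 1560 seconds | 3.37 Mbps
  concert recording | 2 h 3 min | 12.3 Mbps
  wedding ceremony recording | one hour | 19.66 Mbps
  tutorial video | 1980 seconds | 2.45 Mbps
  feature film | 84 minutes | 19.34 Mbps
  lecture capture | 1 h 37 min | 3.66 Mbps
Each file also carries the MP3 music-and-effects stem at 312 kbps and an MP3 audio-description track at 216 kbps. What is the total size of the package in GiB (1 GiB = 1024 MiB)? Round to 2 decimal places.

35.37 GiB

Audio total: 312 + 216 = 528 kbps = 0.528 Mbps.
product demo: 3.898 Mbps × 1560 s = 6080.9 Mb
concert recording: 12.828 Mbps × 7380 s = 94670.6 Mb
wedding ceremony recording: 20.188 Mbps × 3600 s = 72676.8 Mb
tutorial video: 2.978 Mbps × 1980 s = 5896.4 Mb
feature film: 19.868 Mbps × 5040 s = 100134.7 Mb
lecture capture: 4.188 Mbps × 5820 s = 24374.2 Mb
Total: 303833.6 Mb = 37979.2 MB.
= 35.37 GiB.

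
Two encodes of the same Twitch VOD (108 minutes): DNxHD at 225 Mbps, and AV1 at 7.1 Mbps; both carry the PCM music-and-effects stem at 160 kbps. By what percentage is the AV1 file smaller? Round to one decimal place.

96.8%

108 min = 6480 s
Audio: 160 kbps = 0.160 Mbps.
DNxHD: 225.160 Mbps × 6480 s = 1459036.8 Mb = 182.380 GB.
AV1: 7.260 Mbps × 6480 s = 47044.8 Mb = 5.881 GB.
Reduction: (1 − 5.881/182.380) × 100 = 96.78%.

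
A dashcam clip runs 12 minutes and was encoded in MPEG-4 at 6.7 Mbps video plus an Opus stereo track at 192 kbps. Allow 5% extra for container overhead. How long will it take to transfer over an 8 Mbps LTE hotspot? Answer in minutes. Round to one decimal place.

10.9 minutes

12 min = 720 s
Audio: 192 kbps = 0.192 Mbps.
Total bitrate: 6.892 Mbps.
File: 6.892 Mbps × 720 s = 4962.2 Mb.
With 5% container overhead: ×1.05. → 5210.4 Mb.
At 8 Mbps: 5210.4 / 8 = 651.3 s ≈ 10.9 minutes.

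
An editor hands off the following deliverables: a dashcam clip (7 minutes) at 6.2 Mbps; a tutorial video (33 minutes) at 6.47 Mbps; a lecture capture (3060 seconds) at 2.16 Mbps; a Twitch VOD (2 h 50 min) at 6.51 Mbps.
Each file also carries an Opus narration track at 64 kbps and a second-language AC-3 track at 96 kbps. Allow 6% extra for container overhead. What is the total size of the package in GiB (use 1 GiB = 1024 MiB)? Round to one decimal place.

Audio total: 64 + 96 = 160 kbps = 0.160 Mbps.
dashcam clip: 6.360 Mbps × 420 s × 1.06 = 2831.5 Mb
tutorial video: 6.630 Mbps × 1980 s × 1.06 = 13915.0 Mb
lecture capture: 2.320 Mbps × 3060 s × 1.06 = 7525.2 Mb
Twitch VOD: 6.670 Mbps × 10200 s × 1.06 = 72116.0 Mb
Total: 96387.7 Mb = 12048.5 MB.
= 11.22 GiB.

11.2 GiB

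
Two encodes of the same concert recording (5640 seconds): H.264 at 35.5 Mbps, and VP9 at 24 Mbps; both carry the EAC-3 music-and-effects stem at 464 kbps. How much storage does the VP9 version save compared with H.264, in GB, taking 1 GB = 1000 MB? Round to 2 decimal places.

Audio: 464 kbps = 0.464 Mbps.
H.264: 35.964 Mbps × 5640 s = 202837.0 Mb = 25.355 GB.
VP9: 24.464 Mbps × 5640 s = 137977.0 Mb = 17.247 GB.
Saving: 25.355 − 17.247 = 8.107 GB.

8.11 GB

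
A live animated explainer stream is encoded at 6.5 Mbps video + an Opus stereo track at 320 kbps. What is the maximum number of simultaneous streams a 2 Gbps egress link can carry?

293

Audio: 320 kbps = 0.320 Mbps.
Per-viewer media rate: 6.820 Mbps.
2 Gbps = 2,000 Mbps; 2,000 / 6.820 = 293.26 → 293 viewers.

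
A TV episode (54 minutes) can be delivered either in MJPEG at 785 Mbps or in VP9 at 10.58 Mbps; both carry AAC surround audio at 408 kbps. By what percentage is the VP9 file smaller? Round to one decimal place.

98.6%

54 min = 3240 s
Audio: 408 kbps = 0.408 Mbps.
MJPEG: 785.408 Mbps × 3240 s = 2544721.9 Mb = 318.090 GB.
VP9: 10.988 Mbps × 3240 s = 35601.1 Mb = 4.450 GB.
Reduction: (1 − 4.450/318.090) × 100 = 98.60%.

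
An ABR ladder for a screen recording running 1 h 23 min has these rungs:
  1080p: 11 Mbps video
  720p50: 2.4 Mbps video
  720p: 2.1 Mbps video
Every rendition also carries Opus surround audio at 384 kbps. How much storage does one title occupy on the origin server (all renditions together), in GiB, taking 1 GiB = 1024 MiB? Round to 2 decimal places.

1 h 23 min = 83 min = 4980 s
Audio: 384 kbps = 0.384 Mbps.
Sum of rendition bitrates: (11+0.384) + (2.4+0.384) + (2.1+0.384) = 16.652 Mbps.
× 4980 s = 82,927 Mb = 10,366 MB = 9.654 GiB.

9.65 GiB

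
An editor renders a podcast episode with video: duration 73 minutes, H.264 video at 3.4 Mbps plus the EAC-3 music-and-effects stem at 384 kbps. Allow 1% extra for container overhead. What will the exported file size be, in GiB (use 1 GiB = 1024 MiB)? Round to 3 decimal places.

1.949 GiB

73 min = 4380 s
Audio: 384 kbps = 0.384 Mbps.
Total bitrate: 3.4 + 0.384 = 3.784 Mbps.
Stream data: 3.784 Mbps × 4380 s = 16573.9 Mb.
With 1% container overhead: ×1.01.
16,740 Mb = 2,092,457,400 bytes ÷ 1,073,741,824 = 1.949 GiB.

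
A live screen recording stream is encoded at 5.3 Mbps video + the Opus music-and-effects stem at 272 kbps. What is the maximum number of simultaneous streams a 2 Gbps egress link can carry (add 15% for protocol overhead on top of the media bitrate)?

312

Audio: 272 kbps = 0.272 Mbps.
Per-viewer media rate: 5.572 Mbps.
On the wire with 15% overhead: 6.408 Mbps.
2 Gbps = 2,000 Mbps; 2,000 / 6.408 = 312.12 → 312 viewers.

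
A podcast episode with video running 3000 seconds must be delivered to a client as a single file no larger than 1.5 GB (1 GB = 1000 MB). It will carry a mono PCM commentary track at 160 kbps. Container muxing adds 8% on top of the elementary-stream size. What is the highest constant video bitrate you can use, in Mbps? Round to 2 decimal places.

Budget: 1.5 GB = 12000.0 Mb.
Stream payload after overhead: 12000.0 / 1.08 = 11111.1 Mb.
Total bitrate budget: 11111.1 Mb / 3000 s = 3.704 Mbps.
Audio: 160 kbps = 0.160 Mbps.
Video: 3.704 − 0.160 = 3.544 Mbps.

3.54 Mbps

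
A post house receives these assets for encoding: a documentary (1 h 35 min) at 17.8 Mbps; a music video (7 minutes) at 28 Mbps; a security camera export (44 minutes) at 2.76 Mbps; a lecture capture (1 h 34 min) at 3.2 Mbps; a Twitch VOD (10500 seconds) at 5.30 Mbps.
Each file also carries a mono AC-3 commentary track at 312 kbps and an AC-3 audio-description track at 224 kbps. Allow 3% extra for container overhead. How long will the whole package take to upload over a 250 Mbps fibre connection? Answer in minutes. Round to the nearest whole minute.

14 minutes

Audio total: 312 + 224 = 536 kbps = 0.536 Mbps.
documentary: 18.336 Mbps × 5700 s × 1.03 = 107650.7 Mb
music video: 28.536 Mbps × 420 s × 1.03 = 12344.7 Mb
security camera export: 3.296 Mbps × 2640 s × 1.03 = 8962.5 Mb
lecture capture: 3.736 Mbps × 5640 s × 1.03 = 21703.2 Mb
Twitch VOD: 5.836 Mbps × 10500 s × 1.03 = 63116.3 Mb
Total: 213777.3 Mb = 26722.2 MB.
At 250 Mbps: 213777.3 / 250 = 855 s ≈ 14.3 minutes.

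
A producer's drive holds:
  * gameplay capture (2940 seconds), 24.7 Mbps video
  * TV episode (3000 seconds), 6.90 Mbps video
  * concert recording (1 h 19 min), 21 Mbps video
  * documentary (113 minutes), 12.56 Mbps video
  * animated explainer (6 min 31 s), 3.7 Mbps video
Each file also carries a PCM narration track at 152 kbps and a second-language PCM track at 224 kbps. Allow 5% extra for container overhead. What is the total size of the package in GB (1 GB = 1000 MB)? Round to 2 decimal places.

Audio total: 152 + 224 = 376 kbps = 0.376 Mbps.
gameplay capture: 25.076 Mbps × 2940 s × 1.05 = 77409.6 Mb
TV episode: 7.276 Mbps × 3000 s × 1.05 = 22919.4 Mb
concert recording: 21.376 Mbps × 4740 s × 1.05 = 106388.4 Mb
documentary: 12.936 Mbps × 6780 s × 1.05 = 92091.4 Mb
animated explainer: 4.076 Mbps × 391 s × 1.05 = 1673.4 Mb
Total: 300482.1 Mb = 37560.3 MB.
= 37.56 GB.

37.56 GB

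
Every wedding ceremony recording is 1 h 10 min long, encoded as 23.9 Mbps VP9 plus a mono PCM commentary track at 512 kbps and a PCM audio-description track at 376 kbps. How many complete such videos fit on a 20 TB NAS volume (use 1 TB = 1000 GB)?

1536

1 h 10 min = 70 min = 4200 s
Audio total: 512 + 376 = 888 kbps = 0.888 Mbps.
Total bitrate: 24.788 Mbps.
Per item: 24.788 Mbps × 4200 s = 104,110 Mb = 13,014 MB.
Capacity: 20 TB = 160,000,000 Mb; 1536.84 items → 1536 complete.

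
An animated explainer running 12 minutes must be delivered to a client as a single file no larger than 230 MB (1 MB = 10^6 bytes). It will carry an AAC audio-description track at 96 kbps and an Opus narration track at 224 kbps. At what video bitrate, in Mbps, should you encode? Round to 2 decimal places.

2.24 Mbps

Budget: 230 MB = 1840.0 Mb.
12 min = 720 s
Total bitrate budget: 1840.0 Mb / 720 s = 2.556 Mbps.
Audio total: 96 + 224 = 320 kbps = 0.320 Mbps.
Video: 2.556 − 0.320 = 2.236 Mbps.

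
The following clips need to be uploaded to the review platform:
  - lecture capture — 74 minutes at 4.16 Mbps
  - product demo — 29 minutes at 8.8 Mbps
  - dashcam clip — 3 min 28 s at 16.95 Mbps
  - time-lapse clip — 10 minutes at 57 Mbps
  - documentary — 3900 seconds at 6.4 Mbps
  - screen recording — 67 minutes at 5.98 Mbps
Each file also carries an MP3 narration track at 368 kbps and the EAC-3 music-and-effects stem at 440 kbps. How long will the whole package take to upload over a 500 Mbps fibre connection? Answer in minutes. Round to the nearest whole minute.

Audio total: 368 + 440 = 808 kbps = 0.808 Mbps.
lecture capture: 4.968 Mbps × 4440 s = 22057.9 Mb
product demo: 9.608 Mbps × 1740 s = 16717.9 Mb
dashcam clip: 17.758 Mbps × 208 s = 3693.7 Mb
time-lapse clip: 57.808 Mbps × 600 s = 34684.8 Mb
documentary: 7.208 Mbps × 3900 s = 28111.2 Mb
screen recording: 6.788 Mbps × 4020 s = 27287.8 Mb
Total: 132553.3 Mb = 16569.2 MB.
At 500 Mbps: 132553.3 / 500 = 265 s ≈ 4.42 minutes.

4 minutes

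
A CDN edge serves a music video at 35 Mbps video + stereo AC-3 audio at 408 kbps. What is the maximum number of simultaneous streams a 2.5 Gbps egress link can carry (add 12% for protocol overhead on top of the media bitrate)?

63

Audio: 408 kbps = 0.408 Mbps.
Per-viewer media rate: 35.408 Mbps.
On the wire with 12% overhead: 39.657 Mbps.
2.5 Gbps = 2,500 Mbps; 2,500 / 39.657 = 63.04 → 63 viewers.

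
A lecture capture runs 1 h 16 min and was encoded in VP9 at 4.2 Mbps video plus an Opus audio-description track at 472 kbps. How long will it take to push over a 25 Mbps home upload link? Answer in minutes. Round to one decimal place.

14.2 minutes

1 h 16 min = 76 min = 4560 s
Audio: 472 kbps = 0.472 Mbps.
Total bitrate: 4.672 Mbps.
File: 4.672 Mbps × 4560 s = 21304.3 Mb.
At 25 Mbps: 21304.3 / 25 = 852.2 s ≈ 14.2 minutes.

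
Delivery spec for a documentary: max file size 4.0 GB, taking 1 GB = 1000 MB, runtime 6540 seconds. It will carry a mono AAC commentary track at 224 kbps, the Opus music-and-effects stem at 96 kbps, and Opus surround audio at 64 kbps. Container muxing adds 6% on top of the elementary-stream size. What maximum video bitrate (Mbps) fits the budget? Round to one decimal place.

Budget: 4.0 GB = 32000.0 Mb.
Stream payload after overhead: 32000.0 / 1.06 = 30188.7 Mb.
Total bitrate budget: 30188.7 Mb / 6540 s = 4.616 Mbps.
Audio total: 224 + 96 + 64 = 384 kbps = 0.384 Mbps.
Video: 4.616 − 0.384 = 4.232 Mbps.

4.2 Mbps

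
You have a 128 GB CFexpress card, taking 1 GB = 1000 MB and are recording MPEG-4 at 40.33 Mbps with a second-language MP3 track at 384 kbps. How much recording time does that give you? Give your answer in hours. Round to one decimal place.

Audio: 384 kbps = 0.384 Mbps.
Total bitrate: 40.33 + 0.384 = 40.714 Mbps.
Capacity: 128 GB = 1,024,000 Mb.
Recording time: 1,024,000 / 40.714 = 25,151 s ≈ 6.99 hours.

7.0 hours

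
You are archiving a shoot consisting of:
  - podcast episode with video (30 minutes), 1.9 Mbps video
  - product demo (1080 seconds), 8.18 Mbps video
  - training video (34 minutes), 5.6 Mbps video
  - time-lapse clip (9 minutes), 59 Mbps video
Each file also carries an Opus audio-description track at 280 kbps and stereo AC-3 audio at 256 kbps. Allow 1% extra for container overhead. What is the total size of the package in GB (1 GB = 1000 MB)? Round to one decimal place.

Audio total: 280 + 256 = 536 kbps = 0.536 Mbps.
podcast episode with video: 2.436 Mbps × 1800 s × 1.01 = 4428.6 Mb
product demo: 8.716 Mbps × 1080 s × 1.01 = 9507.4 Mb
training video: 6.136 Mbps × 2040 s × 1.01 = 12642.6 Mb
time-lapse clip: 59.536 Mbps × 540 s × 1.01 = 32470.9 Mb
Total: 59049.6 Mb = 7381.2 MB.
= 7.381 GB.

7.4 GB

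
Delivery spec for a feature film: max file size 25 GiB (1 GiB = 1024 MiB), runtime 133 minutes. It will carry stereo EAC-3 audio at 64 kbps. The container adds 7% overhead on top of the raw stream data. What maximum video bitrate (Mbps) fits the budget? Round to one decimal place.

25.1 Mbps

Budget: 25 GiB = 214748.4 Mb.
Stream payload after overhead: 214748.4 / 1.07 = 200699.4 Mb.
133 min = 7980 s
Total bitrate budget: 200699.4 Mb / 7980 s = 25.150 Mbps.
Audio: 64 kbps = 0.064 Mbps.
Video: 25.150 − 0.064 = 25.086 Mbps.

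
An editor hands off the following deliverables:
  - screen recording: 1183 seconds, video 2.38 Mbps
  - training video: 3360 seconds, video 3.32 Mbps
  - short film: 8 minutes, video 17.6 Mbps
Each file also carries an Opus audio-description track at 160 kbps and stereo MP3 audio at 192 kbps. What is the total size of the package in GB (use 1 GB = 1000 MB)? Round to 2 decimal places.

Audio total: 160 + 192 = 352 kbps = 0.352 Mbps.
screen recording: 2.732 Mbps × 1183 s = 3232.0 Mb
training video: 3.672 Mbps × 3360 s = 12337.9 Mb
short film: 17.952 Mbps × 480 s = 8617.0 Mb
Total: 24186.8 Mb = 3023.4 MB.
= 3.023 GB.

3.02 GB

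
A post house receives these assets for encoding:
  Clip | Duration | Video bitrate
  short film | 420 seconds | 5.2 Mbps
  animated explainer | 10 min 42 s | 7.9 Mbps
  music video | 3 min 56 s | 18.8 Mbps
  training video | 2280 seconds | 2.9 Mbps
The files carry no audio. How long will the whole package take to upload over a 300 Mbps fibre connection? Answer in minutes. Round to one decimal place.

short film: 5.200 Mbps × 420 s = 2184.0 Mb
animated explainer: 7.900 Mbps × 642 s = 5071.8 Mb
music video: 18.800 Mbps × 236 s = 4436.8 Mb
training video: 2.900 Mbps × 2280 s = 6612.0 Mb
Total: 18304.6 Mb = 2288.1 MB.
At 300 Mbps: 18304.6 / 300 = 61 s ≈ 1.02 minutes.

1.0 minutes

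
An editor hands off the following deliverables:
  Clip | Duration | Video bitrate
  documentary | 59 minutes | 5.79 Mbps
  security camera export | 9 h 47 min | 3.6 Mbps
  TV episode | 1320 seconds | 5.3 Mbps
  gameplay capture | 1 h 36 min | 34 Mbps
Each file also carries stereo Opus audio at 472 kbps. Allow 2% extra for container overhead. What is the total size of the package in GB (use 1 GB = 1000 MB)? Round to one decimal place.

47.4 GB

Audio: 472 kbps = 0.472 Mbps.
documentary: 6.262 Mbps × 3540 s × 1.02 = 22610.8 Mb
security camera export: 4.072 Mbps × 35220 s × 1.02 = 146284.2 Mb
TV episode: 5.772 Mbps × 1320 s × 1.02 = 7771.4 Mb
gameplay capture: 34.472 Mbps × 5760 s × 1.02 = 202529.9 Mb
Total: 379196.3 Mb = 47399.5 MB.
= 47.40 GB.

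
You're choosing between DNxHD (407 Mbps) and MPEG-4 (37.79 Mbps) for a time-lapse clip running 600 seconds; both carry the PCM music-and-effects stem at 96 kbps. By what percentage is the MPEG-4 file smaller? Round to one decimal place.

Audio: 96 kbps = 0.096 Mbps.
DNxHD: 407.096 Mbps × 600 s = 244257.6 Mb = 30.532 GB.
MPEG-4: 37.886 Mbps × 600 s = 22731.6 Mb = 2.841 GB.
Reduction: (1 − 2.841/30.532) × 100 = 90.69%.

90.7%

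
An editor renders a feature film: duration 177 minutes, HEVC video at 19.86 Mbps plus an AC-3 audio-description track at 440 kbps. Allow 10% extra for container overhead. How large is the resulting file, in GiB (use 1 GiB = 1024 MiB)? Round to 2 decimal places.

177 min = 10620 s
Audio: 440 kbps = 0.440 Mbps.
Total bitrate: 19.86 + 0.440 = 20.300 Mbps.
Stream data: 20.300 Mbps × 10620 s = 215586.0 Mb.
With 10% container overhead: ×1.10.
237,145 Mb = 29,643,075,000 bytes ÷ 1,073,741,824 = 27.61 GiB.

27.61 GiB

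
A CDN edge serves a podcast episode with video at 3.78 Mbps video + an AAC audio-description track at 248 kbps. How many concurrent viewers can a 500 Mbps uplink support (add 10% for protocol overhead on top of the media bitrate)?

Audio: 248 kbps = 0.248 Mbps.
Per-viewer media rate: 4.028 Mbps.
On the wire with 10% overhead: 4.431 Mbps.
500 Mbps = 500.0 Mbps; 500.0 / 4.431 = 112.85 → 112 viewers.

112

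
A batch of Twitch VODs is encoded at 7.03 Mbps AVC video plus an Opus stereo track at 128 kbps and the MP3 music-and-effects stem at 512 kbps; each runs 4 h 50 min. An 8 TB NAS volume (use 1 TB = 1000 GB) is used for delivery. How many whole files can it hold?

479

4 h 50 min = 290 min = 17400 s
Audio total: 128 + 512 = 640 kbps = 0.640 Mbps.
Total bitrate: 7.670 Mbps.
Per item: 7.670 Mbps × 17400 s = 133,458 Mb = 16,682 MB.
Capacity: 8 TB = 64,000,000 Mb; 479.55 items → 479 complete.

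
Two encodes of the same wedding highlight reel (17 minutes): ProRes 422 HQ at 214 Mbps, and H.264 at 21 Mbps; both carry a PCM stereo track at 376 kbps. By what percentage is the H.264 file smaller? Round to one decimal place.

17 min = 1020 s
Audio: 376 kbps = 0.376 Mbps.
ProRes 422 HQ: 214.376 Mbps × 1020 s = 218663.5 Mb = 27.333 GB.
H.264: 21.376 Mbps × 1020 s = 21803.5 Mb = 2.725 GB.
Reduction: (1 − 2.725/27.333) × 100 = 90.03%.

90.0%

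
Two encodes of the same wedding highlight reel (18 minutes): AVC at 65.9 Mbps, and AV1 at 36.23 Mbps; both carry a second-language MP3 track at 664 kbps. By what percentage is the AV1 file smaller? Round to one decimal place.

18 min = 1080 s
Audio: 664 kbps = 0.664 Mbps.
AVC: 66.564 Mbps × 1080 s = 71889.1 Mb = 8.986 GB.
AV1: 36.894 Mbps × 1080 s = 39845.5 Mb = 4.981 GB.
Reduction: (1 − 4.981/8.986) × 100 = 44.57%.

44.6%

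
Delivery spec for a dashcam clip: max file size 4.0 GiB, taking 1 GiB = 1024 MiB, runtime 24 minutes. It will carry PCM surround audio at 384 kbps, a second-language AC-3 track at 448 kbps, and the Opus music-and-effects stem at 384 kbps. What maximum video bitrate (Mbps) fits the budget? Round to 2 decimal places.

Budget: 4.0 GiB = 34359.7 Mb.
24 min = 1440 s
Total bitrate budget: 34359.7 Mb / 1440 s = 23.861 Mbps.
Audio total: 384 + 448 + 384 = 1216 kbps = 1.216 Mbps.
Video: 23.861 − 1.216 = 22.645 Mbps.

22.64 Mbps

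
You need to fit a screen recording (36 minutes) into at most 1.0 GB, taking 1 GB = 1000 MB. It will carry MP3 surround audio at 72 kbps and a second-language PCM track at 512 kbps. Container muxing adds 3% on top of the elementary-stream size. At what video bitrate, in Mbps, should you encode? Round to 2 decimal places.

Budget: 1.0 GB = 8000.0 Mb.
Stream payload after overhead: 8000.0 / 1.03 = 7767.0 Mb.
36 min = 2160 s
Total bitrate budget: 7767.0 Mb / 2160 s = 3.596 Mbps.
Audio total: 72 + 512 = 584 kbps = 0.584 Mbps.
Video: 3.596 − 0.584 = 3.012 Mbps.

3.01 Mbps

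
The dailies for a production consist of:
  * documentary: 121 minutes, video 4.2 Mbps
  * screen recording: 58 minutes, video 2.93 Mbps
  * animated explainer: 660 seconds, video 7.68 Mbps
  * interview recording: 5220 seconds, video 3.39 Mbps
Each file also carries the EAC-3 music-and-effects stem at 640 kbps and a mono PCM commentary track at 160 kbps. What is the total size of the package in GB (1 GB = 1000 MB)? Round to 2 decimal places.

9.59 GB

Audio total: 640 + 160 = 800 kbps = 0.800 Mbps.
documentary: 5.000 Mbps × 7260 s = 36300.0 Mb
screen recording: 3.730 Mbps × 3480 s = 12980.4 Mb
animated explainer: 8.480 Mbps × 660 s = 5596.8 Mb
interview recording: 4.190 Mbps × 5220 s = 21871.8 Mb
Total: 76749.0 Mb = 9593.6 MB.
= 9.594 GB.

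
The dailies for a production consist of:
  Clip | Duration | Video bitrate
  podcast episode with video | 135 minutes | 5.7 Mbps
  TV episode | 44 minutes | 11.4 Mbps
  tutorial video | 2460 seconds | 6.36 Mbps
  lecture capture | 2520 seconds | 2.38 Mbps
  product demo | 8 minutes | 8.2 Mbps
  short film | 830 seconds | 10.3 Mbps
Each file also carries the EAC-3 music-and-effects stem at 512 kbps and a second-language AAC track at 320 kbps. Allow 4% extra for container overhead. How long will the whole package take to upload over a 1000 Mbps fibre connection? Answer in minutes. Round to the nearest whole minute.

Audio total: 512 + 320 = 832 kbps = 0.832 Mbps.
podcast episode with video: 6.532 Mbps × 8100 s × 1.04 = 55025.6 Mb
TV episode: 12.232 Mbps × 2640 s × 1.04 = 33584.2 Mb
tutorial video: 7.192 Mbps × 2460 s × 1.04 = 18400.0 Mb
lecture capture: 3.212 Mbps × 2520 s × 1.04 = 8418.0 Mb
product demo: 9.032 Mbps × 480 s × 1.04 = 4508.8 Mb
short film: 11.132 Mbps × 830 s × 1.04 = 9609.1 Mb
Total: 129545.7 Mb = 16193.2 MB.
At 1000 Mbps: 129545.7 / 1000 = 130 s ≈ 2.16 minutes.

2 minutes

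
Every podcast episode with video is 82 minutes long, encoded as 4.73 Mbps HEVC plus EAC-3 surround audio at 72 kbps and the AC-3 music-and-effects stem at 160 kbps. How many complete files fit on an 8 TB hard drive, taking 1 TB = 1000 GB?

2621

82 min = 4920 s
Audio total: 72 + 160 = 232 kbps = 0.232 Mbps.
Total bitrate: 4.962 Mbps.
Per item: 4.962 Mbps × 4920 s = 24,413 Mb = 3,052 MB.
Capacity: 8 TB = 64,000,000 Mb; 2621.55 items → 2621 complete.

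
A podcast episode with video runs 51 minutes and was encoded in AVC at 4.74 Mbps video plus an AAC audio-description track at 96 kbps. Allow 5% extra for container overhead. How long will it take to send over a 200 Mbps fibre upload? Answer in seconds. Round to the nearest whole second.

51 min = 3060 s
Audio: 96 kbps = 0.096 Mbps.
Total bitrate: 4.836 Mbps.
File: 4.836 Mbps × 3060 s = 14798.2 Mb.
With 5% container overhead: ×1.05. → 15538.1 Mb.
At 200 Mbps: 15538.1 / 200 = 77.7 s ≈ 77.7 seconds.

78 seconds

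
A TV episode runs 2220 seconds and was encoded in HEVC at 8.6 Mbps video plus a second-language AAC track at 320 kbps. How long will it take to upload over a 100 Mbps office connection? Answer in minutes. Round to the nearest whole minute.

Audio: 320 kbps = 0.320 Mbps.
Total bitrate: 8.920 Mbps.
File: 8.920 Mbps × 2220 s = 19802.4 Mb.
At 100 Mbps: 19802.4 / 100 = 198.0 s ≈ 3.3 minutes.

3 minutes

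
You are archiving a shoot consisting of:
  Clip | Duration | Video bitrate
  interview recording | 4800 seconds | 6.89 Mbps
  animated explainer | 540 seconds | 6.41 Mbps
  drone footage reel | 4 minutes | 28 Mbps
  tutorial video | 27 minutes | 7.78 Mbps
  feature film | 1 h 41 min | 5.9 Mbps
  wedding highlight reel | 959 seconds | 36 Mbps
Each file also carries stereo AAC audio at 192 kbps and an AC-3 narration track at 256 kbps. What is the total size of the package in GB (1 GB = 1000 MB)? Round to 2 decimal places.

16.56 GB

Audio total: 192 + 256 = 448 kbps = 0.448 Mbps.
interview recording: 7.338 Mbps × 4800 s = 35222.4 Mb
animated explainer: 6.858 Mbps × 540 s = 3703.3 Mb
drone footage reel: 28.448 Mbps × 240 s = 6827.5 Mb
tutorial video: 8.228 Mbps × 1620 s = 13329.4 Mb
feature film: 6.348 Mbps × 6060 s = 38468.9 Mb
wedding highlight reel: 36.448 Mbps × 959 s = 34953.6 Mb
Total: 132505.1 Mb = 16563.1 MB.
= 16.56 GB.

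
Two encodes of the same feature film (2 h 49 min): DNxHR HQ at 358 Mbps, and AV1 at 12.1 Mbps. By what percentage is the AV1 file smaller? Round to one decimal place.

2 h 49 min = 169 min = 10140 s
DNxHR HQ: 358.000 Mbps × 10140 s = 3630120.0 Mb = 422.602 GiB.
AV1: 12.100 Mbps × 10140 s = 122694.0 Mb = 14.283 GiB.
Reduction: (1 − 14.283/422.602) × 100 = 96.62%.

96.6%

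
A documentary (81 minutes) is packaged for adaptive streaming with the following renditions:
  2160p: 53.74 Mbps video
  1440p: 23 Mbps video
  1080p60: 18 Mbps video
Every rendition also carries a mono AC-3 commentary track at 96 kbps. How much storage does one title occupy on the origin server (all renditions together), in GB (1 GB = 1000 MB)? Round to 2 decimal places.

57.73 GB

81 min = 4860 s
Audio: 96 kbps = 0.096 Mbps.
Sum of rendition bitrates: (53.74+0.096) + (23+0.096) + (18+0.096) = 95.028 Mbps.
× 4860 s = 461,836 Mb = 57,730 MB = 57.73 GB.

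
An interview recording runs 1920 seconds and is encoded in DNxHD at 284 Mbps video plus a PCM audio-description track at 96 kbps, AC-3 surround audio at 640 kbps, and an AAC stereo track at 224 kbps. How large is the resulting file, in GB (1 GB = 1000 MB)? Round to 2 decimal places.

Audio total: 96 + 640 + 224 = 960 kbps = 0.960 Mbps.
Total bitrate: 284 + 0.960 = 284.960 Mbps.
Stream data: 284.960 Mbps × 1920 s = 547123.2 Mb.
547,123 Mb ÷ 8 = 68,390 MB → 68.39 GB.

68.39 GB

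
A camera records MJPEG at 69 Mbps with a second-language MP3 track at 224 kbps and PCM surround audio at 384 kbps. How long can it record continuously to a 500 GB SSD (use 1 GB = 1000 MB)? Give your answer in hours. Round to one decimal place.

Audio total: 224 + 384 = 608 kbps = 0.608 Mbps.
Total bitrate: 69 + 0.608 = 69.608 Mbps.
Capacity: 500 GB = 4,000,000 Mb.
Recording time: 4,000,000 / 69.608 = 57,465 s ≈ 16.0 hours.

16.0 hours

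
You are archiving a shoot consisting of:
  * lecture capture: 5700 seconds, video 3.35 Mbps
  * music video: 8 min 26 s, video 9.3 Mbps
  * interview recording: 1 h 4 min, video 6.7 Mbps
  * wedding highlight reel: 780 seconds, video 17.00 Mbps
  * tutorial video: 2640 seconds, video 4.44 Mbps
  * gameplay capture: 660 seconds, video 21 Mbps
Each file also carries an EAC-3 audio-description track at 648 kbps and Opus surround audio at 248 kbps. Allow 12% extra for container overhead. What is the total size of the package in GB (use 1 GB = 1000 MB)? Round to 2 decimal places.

Audio total: 648 + 248 = 896 kbps = 0.896 Mbps.
lecture capture: 4.246 Mbps × 5700 s × 1.12 = 27106.5 Mb
music video: 10.196 Mbps × 506 s × 1.12 = 5778.3 Mb
interview recording: 7.596 Mbps × 3840 s × 1.12 = 32668.9 Mb
wedding highlight reel: 17.896 Mbps × 780 s × 1.12 = 15633.9 Mb
tutorial video: 5.336 Mbps × 2640 s × 1.12 = 15777.5 Mb
gameplay capture: 21.896 Mbps × 660 s × 1.12 = 16185.5 Mb
Total: 113150.6 Mb = 14143.8 MB.
= 14.14 GB.

14.14 GB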